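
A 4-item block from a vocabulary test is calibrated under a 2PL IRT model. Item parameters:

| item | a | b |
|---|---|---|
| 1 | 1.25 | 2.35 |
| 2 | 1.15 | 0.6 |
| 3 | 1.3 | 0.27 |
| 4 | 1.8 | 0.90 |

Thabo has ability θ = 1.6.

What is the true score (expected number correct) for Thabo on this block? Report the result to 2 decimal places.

2.67

P(θ) = 1 / (1 + exp(−a(θ − b)))
P_1 = 1/(1+e^{0.9375}) = 0.2814
P_2 = 1/(1+e^{-1.1500}) = 0.7595
P_3 = 1/(1+e^{-1.7290}) = 0.8493
P_4 = 1/(1+e^{-1.2600}) = 0.7790
E[score] = 0.2814 + 0.7595 + 0.8493 + 0.7790 = 2.6692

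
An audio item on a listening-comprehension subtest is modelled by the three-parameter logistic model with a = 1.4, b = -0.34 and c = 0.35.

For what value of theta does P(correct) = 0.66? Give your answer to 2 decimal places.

P(theta) = c + (1 − c) · 1 / (1 + exp(−a(theta − b)))
Remove guessing floor: (0.66 − 0.35)/(1 − 0.35) = 0.4769
logit = ln(0.4769/0.5231) = -0.0924
theta = b + logit/(a) = -0.34 + (-0.0924)/1.4000 = -0.4060

-0.41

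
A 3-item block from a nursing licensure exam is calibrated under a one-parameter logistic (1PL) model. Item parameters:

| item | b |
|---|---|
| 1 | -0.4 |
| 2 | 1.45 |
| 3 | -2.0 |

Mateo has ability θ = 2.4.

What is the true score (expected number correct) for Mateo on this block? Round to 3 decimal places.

P(θ) = 1 / (1 + exp(−(θ − b)))
P_1 = 1/(1+e^{-2.8000}) = 0.9427
P_2 = 1/(1+e^{-0.9500}) = 0.7211
P_3 = 1/(1+e^{-4.4000}) = 0.9879
E[score] = 0.9427 + 0.7211 + 0.9879 = 2.6517

2.652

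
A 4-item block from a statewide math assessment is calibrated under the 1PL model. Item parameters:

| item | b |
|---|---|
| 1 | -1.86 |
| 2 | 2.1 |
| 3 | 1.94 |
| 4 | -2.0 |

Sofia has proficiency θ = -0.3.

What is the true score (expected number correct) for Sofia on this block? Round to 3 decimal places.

1.851

P(θ) = 1 / (1 + exp(−(θ − b)))
P_1 = 1/(1+e^{-1.5600}) = 0.8264
P_2 = 1/(1+e^{2.4000}) = 0.0832
P_3 = 1/(1+e^{2.2400}) = 0.0962
P_4 = 1/(1+e^{-1.7000}) = 0.8455
E[score] = 0.8264 + 0.0832 + 0.0962 + 0.8455 = 1.8513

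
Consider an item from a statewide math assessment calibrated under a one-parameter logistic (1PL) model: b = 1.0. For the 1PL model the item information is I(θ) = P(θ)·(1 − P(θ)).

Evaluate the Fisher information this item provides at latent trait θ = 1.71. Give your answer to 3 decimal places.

P = 1/(1+e^{-0.7100}) = 0.6704
P(1−P) = 0.6704 × 0.3296 = 0.2210
I = P(1−P) = 0.22096

0.221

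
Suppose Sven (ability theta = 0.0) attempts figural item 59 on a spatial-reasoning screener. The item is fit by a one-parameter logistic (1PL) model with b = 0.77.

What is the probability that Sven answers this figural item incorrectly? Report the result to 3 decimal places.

0.684

P(theta) = 1 / (1 + exp(−(theta − b)))
Exponent: (0.0 − 0.77) = -0.7700
1/(1 + e^{0.7700}) = 0.3165
P = 0.3165
P(incorrect) = 1 − 0.3165 = 0.6835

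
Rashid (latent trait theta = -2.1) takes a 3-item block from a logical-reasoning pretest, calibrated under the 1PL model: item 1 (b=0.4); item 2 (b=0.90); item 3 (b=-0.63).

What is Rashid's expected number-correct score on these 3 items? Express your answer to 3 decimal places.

P(theta) = 1 / (1 + exp(−(theta − b)))
P_1 = 1/(1+e^{2.5000}) = 0.0759
P_2 = 1/(1+e^{3.0000}) = 0.0474
P_3 = 1/(1+e^{1.4700}) = 0.1869
E[score] = 0.0759 + 0.0474 + 0.1869 = 0.3102

0.310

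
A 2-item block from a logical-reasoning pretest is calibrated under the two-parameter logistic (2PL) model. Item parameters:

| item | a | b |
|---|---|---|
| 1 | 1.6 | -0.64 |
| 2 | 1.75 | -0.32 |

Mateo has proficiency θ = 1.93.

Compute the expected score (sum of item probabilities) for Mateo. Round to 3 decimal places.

P(θ) = 1 / (1 + exp(−a(θ − b)))
P_1 = 1/(1+e^{-4.1120}) = 0.9839
P_2 = 1/(1+e^{-3.9375}) = 0.9809
E[score] = 0.9839 + 0.9809 = 1.9648

1.965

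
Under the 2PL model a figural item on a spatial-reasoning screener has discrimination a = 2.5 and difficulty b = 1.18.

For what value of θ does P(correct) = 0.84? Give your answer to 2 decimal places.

P(θ) = 1 / (1 + exp(−a(θ − b)))
logit = ln(0.8400/0.1600) = 1.6582
θ = b + logit/(a) = 1.18 + 1.6582/2.5000 = 1.8433

1.84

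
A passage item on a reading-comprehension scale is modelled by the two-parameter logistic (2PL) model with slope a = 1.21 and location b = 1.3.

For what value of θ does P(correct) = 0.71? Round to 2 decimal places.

2.04

P(θ) = 1 / (1 + exp(−a(θ − b)))
logit = ln(0.7100/0.2900) = 0.8954
θ = b + logit/(a) = 1.3 + 0.8954/1.2100 = 2.0400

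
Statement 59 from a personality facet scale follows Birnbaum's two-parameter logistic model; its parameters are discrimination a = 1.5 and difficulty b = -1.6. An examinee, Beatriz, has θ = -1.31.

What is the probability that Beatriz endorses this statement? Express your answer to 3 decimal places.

0.607

P(θ) = 1 / (1 + exp(−a(θ − b)))
Exponent: 1.5 × (-1.31 − (-1.6)) = 0.4350
1/(1 + e^{-0.4350}) = 0.6071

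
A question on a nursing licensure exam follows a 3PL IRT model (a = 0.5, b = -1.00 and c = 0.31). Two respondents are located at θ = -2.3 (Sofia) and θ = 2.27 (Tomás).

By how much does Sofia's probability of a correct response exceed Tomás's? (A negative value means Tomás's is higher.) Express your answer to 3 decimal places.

-0.341

P(θ) = c + (1 − c) · 1 / (1 + exp(−a(θ − b)))
P(Sofia) = 0.5467  [exponent -0.6500]
P(Tomás) = 0.8874  [exponent 1.6350]
Difference = 0.5467 − 0.8874 = -0.3408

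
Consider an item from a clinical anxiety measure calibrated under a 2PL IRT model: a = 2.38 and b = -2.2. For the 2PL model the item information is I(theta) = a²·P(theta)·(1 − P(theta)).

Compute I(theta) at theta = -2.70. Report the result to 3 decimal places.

P = 1/(1+e^{1.1900}) = 0.2333
P(1−P) = 0.2333 × 0.7667 = 0.1788
I = a² × P(1−P) = 2.38² × 0.1788 = 1.01307

1.013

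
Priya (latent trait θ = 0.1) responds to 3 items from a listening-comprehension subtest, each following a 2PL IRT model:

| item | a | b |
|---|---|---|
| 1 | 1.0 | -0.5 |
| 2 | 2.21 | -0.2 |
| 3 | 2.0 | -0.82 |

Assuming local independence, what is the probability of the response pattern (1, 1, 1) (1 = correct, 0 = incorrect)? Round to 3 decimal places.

P(θ) = 1 / (1 + exp(−a(θ − b)))
P_1 = 1/(1+e^{-0.6000}) = 0.6457
P_2 = 1/(1+e^{-0.6630}) = 0.6599
P_3 = 1/(1+e^{-1.8400}) = 0.8629
L = P_1 × P_2 × P_3 = 0.6457 × 0.6599 × 0.8629 = 0.36769

0.368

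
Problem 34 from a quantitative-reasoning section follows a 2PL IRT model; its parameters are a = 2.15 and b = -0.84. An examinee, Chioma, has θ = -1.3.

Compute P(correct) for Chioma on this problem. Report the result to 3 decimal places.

0.271

P(θ) = 1 / (1 + exp(−a(θ − b)))
Exponent: 2.15 × (-1.3 − (-0.84)) = -0.9890
1/(1 + e^{0.9890}) = 0.2711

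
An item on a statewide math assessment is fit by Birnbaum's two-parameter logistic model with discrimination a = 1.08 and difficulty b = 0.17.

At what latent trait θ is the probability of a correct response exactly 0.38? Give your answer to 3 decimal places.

-0.283

P(θ) = 1 / (1 + exp(−a(θ − b)))
logit = ln(0.3800/0.6200) = -0.4895
θ = b + logit/(a) = 0.17 + (-0.4895)/1.0800 = -0.2833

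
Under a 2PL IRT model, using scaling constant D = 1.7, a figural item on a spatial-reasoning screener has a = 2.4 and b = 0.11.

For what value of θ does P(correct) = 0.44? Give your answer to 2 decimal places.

P(θ) = 1 / (1 + exp(−D·a(θ − b)))
logit = ln(0.4400/0.5600) = -0.2412
θ = b + logit/(1.7·a) = 0.11 + (-0.2412)/4.0800 = 0.0509

0.05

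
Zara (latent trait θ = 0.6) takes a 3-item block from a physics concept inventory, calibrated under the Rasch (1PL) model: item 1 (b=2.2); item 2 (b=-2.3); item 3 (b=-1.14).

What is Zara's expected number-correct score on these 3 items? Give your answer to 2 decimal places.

1.97

P(θ) = 1 / (1 + exp(−(θ − b)))
P_1 = 1/(1+e^{1.6000}) = 0.1680
P_2 = 1/(1+e^{-2.9000}) = 0.9478
P_3 = 1/(1+e^{-1.7400}) = 0.8507
E[score] = 0.1680 + 0.9478 + 0.8507 = 1.9665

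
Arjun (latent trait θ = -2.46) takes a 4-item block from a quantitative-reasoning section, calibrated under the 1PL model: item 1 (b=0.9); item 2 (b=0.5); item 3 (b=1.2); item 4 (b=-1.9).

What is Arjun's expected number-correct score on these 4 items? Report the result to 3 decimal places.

0.471

P(θ) = 1 / (1 + exp(−(θ − b)))
P_1 = 1/(1+e^{3.3600}) = 0.0336
P_2 = 1/(1+e^{2.9600}) = 0.0493
P_3 = 1/(1+e^{3.6600}) = 0.0251
P_4 = 1/(1+e^{0.5600}) = 0.3635
E[score] = 0.0336 + 0.0493 + 0.0251 + 0.3635 = 0.4715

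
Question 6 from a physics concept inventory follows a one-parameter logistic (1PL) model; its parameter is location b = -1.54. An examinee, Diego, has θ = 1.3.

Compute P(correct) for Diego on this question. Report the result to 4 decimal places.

P(θ) = 1 / (1 + exp(−(θ − b)))
Exponent: (1.3 − (-1.54)) = 2.8400
1/(1 + e^{-2.8400}) = 0.9448
P = 0.9448

0.9448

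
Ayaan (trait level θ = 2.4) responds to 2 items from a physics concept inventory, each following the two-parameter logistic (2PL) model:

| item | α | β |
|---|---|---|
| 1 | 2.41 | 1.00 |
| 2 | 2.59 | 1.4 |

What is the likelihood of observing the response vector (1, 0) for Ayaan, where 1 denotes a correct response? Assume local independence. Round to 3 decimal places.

P(θ) = 1 / (1 + exp(−α(θ − β)))
P_1 = 1/(1+e^{-3.3740}) = 0.9669
P_2 = 1/(1+e^{-2.5900}) = 0.9302
L = P_1 × (1−P_2) = 0.9669 × 0.0698 = 0.06747

0.067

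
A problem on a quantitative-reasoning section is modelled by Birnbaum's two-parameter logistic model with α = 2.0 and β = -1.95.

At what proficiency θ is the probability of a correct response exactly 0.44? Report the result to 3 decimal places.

P(θ) = 1 / (1 + exp(−α(θ − β)))
logit = ln(0.4400/0.5600) = -0.2412
θ = β + logit/(α) = -1.95 + (-0.2412)/2.0000 = -2.0706

-2.071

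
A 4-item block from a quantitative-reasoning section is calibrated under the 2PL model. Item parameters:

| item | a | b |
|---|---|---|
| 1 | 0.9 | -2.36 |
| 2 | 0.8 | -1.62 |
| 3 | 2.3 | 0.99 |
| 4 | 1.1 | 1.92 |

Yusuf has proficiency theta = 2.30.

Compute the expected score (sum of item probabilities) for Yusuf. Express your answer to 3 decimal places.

P(theta) = 1 / (1 + exp(−a(theta − b)))
P_1 = 1/(1+e^{-4.1940}) = 0.9851
P_2 = 1/(1+e^{-3.1360}) = 0.9584
P_3 = 1/(1+e^{-3.0130}) = 0.9532
P_4 = 1/(1+e^{-0.4180}) = 0.6030
E[score] = 0.9851 + 0.9584 + 0.9532 + 0.6030 = 3.4997

3.500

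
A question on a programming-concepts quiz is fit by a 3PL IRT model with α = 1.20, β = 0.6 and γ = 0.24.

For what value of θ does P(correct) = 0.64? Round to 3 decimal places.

0.688

P(θ) = γ + (1 − γ) · 1 / (1 + exp(−α(θ − β)))
Remove guessing floor: (0.64 − 0.24)/(1 − 0.24) = 0.5263
logit = ln(0.5263/0.4737) = 0.1054
θ = β + logit/(α) = 0.6 + 0.1054/1.2000 = 0.6878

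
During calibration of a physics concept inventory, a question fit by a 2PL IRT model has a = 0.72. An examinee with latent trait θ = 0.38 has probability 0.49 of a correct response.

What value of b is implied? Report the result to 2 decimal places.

P(θ) = 1 / (1 + exp(−a(θ − b)))
logit(0.49) = ln(0.49/0.51) = -0.0400
b = θ − logit/(a) = 0.38 − (-0.0400)/0.7200 = 0.4356

0.44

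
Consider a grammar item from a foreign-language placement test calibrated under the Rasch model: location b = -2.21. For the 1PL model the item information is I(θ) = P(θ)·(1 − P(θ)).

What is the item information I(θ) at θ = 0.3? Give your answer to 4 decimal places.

P = 1/(1+e^{-2.5100}) = 0.9248
P(1−P) = 0.9248 × 0.0752 = 0.0695
I = P(1−P) = 0.06951

0.0695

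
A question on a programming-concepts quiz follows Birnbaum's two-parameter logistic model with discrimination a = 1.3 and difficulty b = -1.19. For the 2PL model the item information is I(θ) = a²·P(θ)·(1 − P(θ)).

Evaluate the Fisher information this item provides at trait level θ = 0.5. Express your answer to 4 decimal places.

0.1521

P = 1/(1+e^{-2.1970}) = 0.9000
P(1−P) = 0.9000 × 0.1000 = 0.0900
I = a² × P(1−P) = 1.3² × 0.0900 = 0.15213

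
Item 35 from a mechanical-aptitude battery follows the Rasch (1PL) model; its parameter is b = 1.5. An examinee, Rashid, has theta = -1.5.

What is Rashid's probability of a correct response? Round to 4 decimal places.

P(theta) = 1 / (1 + exp(−(theta − b)))
Exponent: (-1.5 − 1.5) = -3.0000
1/(1 + e^{3.0000}) = 0.0474
P = 0.0474

0.0474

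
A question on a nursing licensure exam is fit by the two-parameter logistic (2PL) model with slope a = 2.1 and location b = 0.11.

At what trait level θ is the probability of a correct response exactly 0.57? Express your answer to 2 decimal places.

P(θ) = 1 / (1 + exp(−a(θ − b)))
logit = ln(0.5700/0.4300) = 0.2819
θ = b + logit/(a) = 0.11 + 0.2819/2.1000 = 0.2442

0.24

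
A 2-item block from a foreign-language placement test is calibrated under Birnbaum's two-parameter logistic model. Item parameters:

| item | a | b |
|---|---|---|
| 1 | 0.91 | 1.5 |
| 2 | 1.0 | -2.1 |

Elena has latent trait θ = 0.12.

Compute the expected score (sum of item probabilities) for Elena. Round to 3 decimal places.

P(θ) = 1 / (1 + exp(−a(θ − b)))
P_1 = 1/(1+e^{1.2558}) = 0.2217
P_2 = 1/(1+e^{-2.2200}) = 0.9020
E[score] = 0.2217 + 0.9020 = 1.1237

1.124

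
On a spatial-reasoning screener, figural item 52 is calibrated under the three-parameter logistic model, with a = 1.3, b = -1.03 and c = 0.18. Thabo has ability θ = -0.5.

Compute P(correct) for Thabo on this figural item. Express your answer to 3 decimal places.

P(θ) = c + (1 − c) · 1 / (1 + exp(−a(θ − b)))
Exponent: 1.3 × (-0.5 − (-1.03)) = 0.6890
1/(1 + e^{-0.6890}) = 0.6657
P = 0.18 + 0.82 × 0.6657 = 0.7259

0.726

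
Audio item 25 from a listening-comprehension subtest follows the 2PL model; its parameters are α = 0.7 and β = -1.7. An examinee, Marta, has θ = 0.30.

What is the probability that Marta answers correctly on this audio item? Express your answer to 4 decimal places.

0.8022

P(θ) = 1 / (1 + exp(−α(θ − β)))
Exponent: 0.7 × (0.30 − (-1.7)) = 1.4000
1/(1 + e^{-1.4000}) = 0.8022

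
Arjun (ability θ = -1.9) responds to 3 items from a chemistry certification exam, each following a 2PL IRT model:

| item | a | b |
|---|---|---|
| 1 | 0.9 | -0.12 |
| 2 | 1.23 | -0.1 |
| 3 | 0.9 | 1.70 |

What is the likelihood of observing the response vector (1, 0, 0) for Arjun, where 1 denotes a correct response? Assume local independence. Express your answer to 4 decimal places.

P(θ) = 1 / (1 + exp(−a(θ − b)))
P_1 = 1/(1+e^{1.6020}) = 0.1677
P_2 = 1/(1+e^{2.2140}) = 0.0985
P_3 = 1/(1+e^{3.2400}) = 0.0377
L = P_1 × (1−P_2) × (1−P_3) = 0.1677 × 0.9015 × 0.9623 = 0.14549

0.1455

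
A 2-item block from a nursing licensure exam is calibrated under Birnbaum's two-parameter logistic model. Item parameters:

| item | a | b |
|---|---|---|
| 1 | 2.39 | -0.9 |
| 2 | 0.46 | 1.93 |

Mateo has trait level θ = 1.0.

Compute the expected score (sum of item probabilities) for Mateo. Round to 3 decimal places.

P(θ) = 1 / (1 + exp(−a(θ − b)))
P_1 = 1/(1+e^{-4.5410}) = 0.9894
P_2 = 1/(1+e^{0.4278}) = 0.3947
E[score] = 0.9894 + 0.3947 = 1.3841

1.384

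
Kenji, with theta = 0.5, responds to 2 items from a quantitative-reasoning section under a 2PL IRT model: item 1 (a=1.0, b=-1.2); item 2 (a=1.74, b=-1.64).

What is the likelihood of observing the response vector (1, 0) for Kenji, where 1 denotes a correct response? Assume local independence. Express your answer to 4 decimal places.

0.0199

P(theta) = 1 / (1 + exp(−a(theta − b)))
P_1 = 1/(1+e^{-1.7000}) = 0.8455
P_2 = 1/(1+e^{-3.7236}) = 0.9764
L = P_1 × (1−P_2) = 0.8455 × 0.0236 = 0.01994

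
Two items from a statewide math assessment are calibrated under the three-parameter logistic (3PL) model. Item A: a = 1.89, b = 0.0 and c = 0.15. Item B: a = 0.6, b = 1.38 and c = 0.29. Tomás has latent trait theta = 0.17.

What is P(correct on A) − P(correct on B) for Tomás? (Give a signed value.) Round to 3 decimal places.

P(theta) = c + (1 − c) · 1 / (1 + exp(−a(theta − b)))
P_A = 0.6427
P_B = 0.5215
P_A − P_B = 0.1212

0.121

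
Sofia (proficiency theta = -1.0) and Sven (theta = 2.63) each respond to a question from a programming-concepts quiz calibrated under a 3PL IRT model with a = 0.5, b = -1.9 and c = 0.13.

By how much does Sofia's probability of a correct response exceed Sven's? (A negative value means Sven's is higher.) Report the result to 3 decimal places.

P(theta) = c + (1 − c) · 1 / (1 + exp(−a(theta − b)))
P(Sofia) = 0.6613  [exponent 0.4500]
P(Sven) = 0.9182  [exponent 2.2650]
Difference = 0.6613 − 0.9182 = -0.2569

-0.257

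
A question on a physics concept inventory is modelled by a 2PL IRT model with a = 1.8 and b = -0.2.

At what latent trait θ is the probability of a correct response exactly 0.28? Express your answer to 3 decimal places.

-0.725

P(θ) = 1 / (1 + exp(−a(θ − b)))
logit = ln(0.2800/0.7200) = -0.9445
θ = b + logit/(a) = -0.2 + (-0.9445)/1.8000 = -0.7247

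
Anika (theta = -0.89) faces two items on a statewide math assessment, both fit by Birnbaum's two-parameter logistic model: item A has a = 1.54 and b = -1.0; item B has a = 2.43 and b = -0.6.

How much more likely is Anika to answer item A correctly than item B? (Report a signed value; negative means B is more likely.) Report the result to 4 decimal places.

P(theta) = 1 / (1 + exp(−a(theta − b)))
P_A = 0.5422
P_B = 0.3308
P_A − P_B = 0.2115

0.2115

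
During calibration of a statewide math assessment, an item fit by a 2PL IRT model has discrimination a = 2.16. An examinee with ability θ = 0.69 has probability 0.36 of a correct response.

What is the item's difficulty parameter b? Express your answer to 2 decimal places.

0.96

P(θ) = 1 / (1 + exp(−a(θ − b)))
logit(0.36) = ln(0.36/0.64) = -0.5754
b = θ − logit/(a) = 0.69 − (-0.5754)/2.1600 = 0.9564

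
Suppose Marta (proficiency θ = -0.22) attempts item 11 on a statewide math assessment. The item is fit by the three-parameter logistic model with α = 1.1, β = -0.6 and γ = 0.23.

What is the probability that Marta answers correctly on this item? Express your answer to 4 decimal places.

0.6943

P(θ) = γ + (1 − γ) · 1 / (1 + exp(−α(θ − β)))
Exponent: 1.1 × (-0.22 − (-0.6)) = 0.4180
1/(1 + e^{-0.4180}) = 0.6030
P = 0.23 + 0.77 × 0.6030 = 0.6943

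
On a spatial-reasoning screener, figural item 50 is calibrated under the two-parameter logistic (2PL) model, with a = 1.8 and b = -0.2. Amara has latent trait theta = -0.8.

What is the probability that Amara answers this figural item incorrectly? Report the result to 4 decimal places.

P(theta) = 1 / (1 + exp(−a(theta − b)))
Exponent: 1.8 × (-0.8 − (-0.2)) = -1.0800
1/(1 + e^{1.0800}) = 0.2535
P(incorrect) = 1 − 0.2535 = 0.7465

0.7465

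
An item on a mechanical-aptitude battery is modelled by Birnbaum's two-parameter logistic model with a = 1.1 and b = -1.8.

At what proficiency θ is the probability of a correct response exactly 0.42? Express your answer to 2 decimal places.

-2.09

P(θ) = 1 / (1 + exp(−a(θ − b)))
logit = ln(0.4200/0.5800) = -0.3228
θ = b + logit/(a) = -1.8 + (-0.3228)/1.1000 = -2.0934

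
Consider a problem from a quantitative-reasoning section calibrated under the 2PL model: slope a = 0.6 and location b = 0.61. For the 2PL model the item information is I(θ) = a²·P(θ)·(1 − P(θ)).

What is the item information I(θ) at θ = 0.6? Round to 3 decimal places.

P = 1/(1+e^{0.0060}) = 0.4985
P(1−P) = 0.4985 × 0.5015 = 0.2500
I = a² × P(1−P) = 0.6² × 0.2500 = 0.09000

0.090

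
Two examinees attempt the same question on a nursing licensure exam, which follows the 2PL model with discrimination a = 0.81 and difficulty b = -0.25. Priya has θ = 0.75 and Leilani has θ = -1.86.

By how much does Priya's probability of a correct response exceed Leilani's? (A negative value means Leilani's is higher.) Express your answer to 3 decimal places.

0.479

P(θ) = 1 / (1 + exp(−a(θ − b)))
P(Priya) = 0.6921  [exponent 0.8100]
P(Leilani) = 0.2135  [exponent -1.3041]
Difference = 0.6921 − 0.2135 = 0.4786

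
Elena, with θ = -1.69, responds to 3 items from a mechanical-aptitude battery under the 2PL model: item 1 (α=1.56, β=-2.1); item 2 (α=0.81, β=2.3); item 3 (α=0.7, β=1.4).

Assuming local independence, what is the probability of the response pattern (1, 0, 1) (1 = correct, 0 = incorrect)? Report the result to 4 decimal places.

P(θ) = 1 / (1 + exp(−α(θ − β)))
P_1 = 1/(1+e^{-0.6396}) = 0.6547
P_2 = 1/(1+e^{3.2319}) = 0.0380
P_3 = 1/(1+e^{2.1630}) = 0.1031
L = P_1 × (1−P_2) × P_3 = 0.6547 × 0.9620 × 0.1031 = 0.06495

0.0649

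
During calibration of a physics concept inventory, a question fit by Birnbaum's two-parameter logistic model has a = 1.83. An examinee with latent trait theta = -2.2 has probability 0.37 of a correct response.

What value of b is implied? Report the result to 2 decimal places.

P(theta) = 1 / (1 + exp(−a(theta − b)))
logit(0.37) = ln(0.37/0.63) = -0.5322
b = theta − logit/(a) = -2.2 − (-0.5322)/1.8300 = -1.9092

-1.91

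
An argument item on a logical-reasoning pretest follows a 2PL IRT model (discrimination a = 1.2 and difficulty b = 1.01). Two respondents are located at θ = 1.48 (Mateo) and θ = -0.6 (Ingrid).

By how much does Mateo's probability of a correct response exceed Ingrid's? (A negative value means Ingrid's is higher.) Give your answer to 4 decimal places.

P(θ) = 1 / (1 + exp(−a(θ − b)))
P(Mateo) = 0.6374  [exponent 0.5640]
P(Ingrid) = 0.1265  [exponent -1.9320]
Difference = 0.6374 − 0.1265 = 0.5108

0.5108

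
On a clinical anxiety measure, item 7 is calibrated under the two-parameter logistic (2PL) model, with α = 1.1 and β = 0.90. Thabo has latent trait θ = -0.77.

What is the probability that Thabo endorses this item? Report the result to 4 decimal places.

0.1374

P(θ) = 1 / (1 + exp(−α(θ − β)))
Exponent: 1.1 × (-0.77 − 0.90) = -1.8370
1/(1 + e^{1.8370}) = 0.1374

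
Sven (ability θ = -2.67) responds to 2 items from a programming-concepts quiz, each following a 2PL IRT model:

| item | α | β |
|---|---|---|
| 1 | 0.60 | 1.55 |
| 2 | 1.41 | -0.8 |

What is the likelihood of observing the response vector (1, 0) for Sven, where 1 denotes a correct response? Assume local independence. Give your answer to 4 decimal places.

P(θ) = 1 / (1 + exp(−α(θ − β)))
P_1 = 1/(1+e^{2.5320}) = 0.0736
P_2 = 1/(1+e^{2.6367}) = 0.0668
L = P_1 × (1−P_2) = 0.0736 × 0.9332 = 0.06872

0.0687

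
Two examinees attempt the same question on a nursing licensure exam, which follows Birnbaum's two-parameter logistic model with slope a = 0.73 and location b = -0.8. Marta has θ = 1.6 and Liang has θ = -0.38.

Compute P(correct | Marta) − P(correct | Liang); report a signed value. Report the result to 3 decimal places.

0.276

P(θ) = 1 / (1 + exp(−a(θ − b)))
P(Marta) = 0.8522  [exponent 1.7520]
P(Liang) = 0.5761  [exponent 0.3066]
Difference = 0.8522 − 0.5761 = 0.2761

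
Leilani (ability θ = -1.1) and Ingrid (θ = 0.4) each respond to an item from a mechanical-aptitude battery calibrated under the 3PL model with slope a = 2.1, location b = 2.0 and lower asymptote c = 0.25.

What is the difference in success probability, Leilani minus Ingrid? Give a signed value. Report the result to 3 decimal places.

-0.024

P(θ) = c + (1 − c) · 1 / (1 + exp(−a(θ − b)))
P(Leilani) = 0.2511  [exponent -6.5100]
P(Ingrid) = 0.2752  [exponent -3.3600]
Difference = 0.2511 − 0.2752 = -0.0241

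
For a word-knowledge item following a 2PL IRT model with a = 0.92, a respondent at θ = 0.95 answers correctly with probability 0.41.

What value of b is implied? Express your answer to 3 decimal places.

1.346

P(θ) = 1 / (1 + exp(−a(θ − b)))
logit(0.41) = ln(0.41/0.59) = -0.3640
b = θ − logit/(a) = 0.95 − (-0.3640)/0.9200 = 1.3456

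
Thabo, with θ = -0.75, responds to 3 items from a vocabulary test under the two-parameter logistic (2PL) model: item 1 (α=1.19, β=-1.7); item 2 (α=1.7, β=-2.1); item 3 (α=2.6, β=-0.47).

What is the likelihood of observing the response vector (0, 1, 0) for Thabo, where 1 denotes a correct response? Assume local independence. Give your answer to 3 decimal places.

P(θ) = 1 / (1 + exp(−α(θ − β)))
P_1 = 1/(1+e^{-1.1305}) = 0.7559
P_2 = 1/(1+e^{-2.2950}) = 0.9085
P_3 = 1/(1+e^{0.7280}) = 0.3256
L = (1−P_1) × P_2 × (1−P_3) = 0.2441 × 0.9085 × 0.6744 = 0.14953

0.150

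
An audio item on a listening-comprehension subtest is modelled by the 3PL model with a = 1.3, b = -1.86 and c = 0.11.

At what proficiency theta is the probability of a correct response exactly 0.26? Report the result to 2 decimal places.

P(theta) = c + (1 − c) · 1 / (1 + exp(−a(theta − b)))
Remove guessing floor: (0.26 − 0.11)/(1 − 0.11) = 0.1685
logit = ln(0.1685/0.8315) = -1.5960
theta = b + logit/(a) = -1.86 + (-1.5960)/1.3000 = -3.0877

-3.09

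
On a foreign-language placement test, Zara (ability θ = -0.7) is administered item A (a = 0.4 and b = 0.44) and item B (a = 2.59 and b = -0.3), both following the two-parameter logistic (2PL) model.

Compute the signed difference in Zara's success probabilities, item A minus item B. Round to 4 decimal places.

P(θ) = 1 / (1 + exp(−a(θ − b)))
P_A = 0.3879
P_B = 0.2619
P_A − P_B = 0.1260

0.1260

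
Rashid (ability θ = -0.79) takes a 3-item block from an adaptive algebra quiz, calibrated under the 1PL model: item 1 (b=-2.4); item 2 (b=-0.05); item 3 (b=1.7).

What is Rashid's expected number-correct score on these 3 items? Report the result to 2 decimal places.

1.23

P(θ) = 1 / (1 + exp(−(θ − b)))
P_1 = 1/(1+e^{-1.6100}) = 0.8334
P_2 = 1/(1+e^{0.7400}) = 0.3230
P_3 = 1/(1+e^{2.4900}) = 0.0766
E[score] = 0.8334 + 0.3230 + 0.0766 = 1.2330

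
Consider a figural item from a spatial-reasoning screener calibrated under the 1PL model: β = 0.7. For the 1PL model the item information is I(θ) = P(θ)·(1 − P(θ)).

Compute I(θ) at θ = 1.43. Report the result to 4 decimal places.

P = 1/(1+e^{-0.7300}) = 0.6748
P(1−P) = 0.6748 × 0.3252 = 0.2194
I = P(1−P) = 0.21944

0.2194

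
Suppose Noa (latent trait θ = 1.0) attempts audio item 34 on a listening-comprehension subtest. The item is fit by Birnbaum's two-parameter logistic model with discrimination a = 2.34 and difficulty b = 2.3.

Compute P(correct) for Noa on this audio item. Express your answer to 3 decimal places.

P(θ) = 1 / (1 + exp(−a(θ − b)))
Exponent: 2.34 × (1.0 − 2.3) = -3.0420
1/(1 + e^{3.0420}) = 0.0456

0.046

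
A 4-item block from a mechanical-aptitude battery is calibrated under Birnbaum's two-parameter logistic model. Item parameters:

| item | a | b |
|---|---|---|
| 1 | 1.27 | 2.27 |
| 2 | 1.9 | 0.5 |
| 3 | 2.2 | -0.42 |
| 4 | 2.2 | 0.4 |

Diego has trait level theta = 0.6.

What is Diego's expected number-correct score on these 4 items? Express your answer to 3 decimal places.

P(theta) = 1 / (1 + exp(−a(theta − b)))
P_1 = 1/(1+e^{2.1209}) = 0.1071
P_2 = 1/(1+e^{-0.1900}) = 0.5474
P_3 = 1/(1+e^{-2.2440}) = 0.9041
P_4 = 1/(1+e^{-0.4400}) = 0.6083
E[score] = 0.1071 + 0.5474 + 0.9041 + 0.6083 = 2.1668

2.167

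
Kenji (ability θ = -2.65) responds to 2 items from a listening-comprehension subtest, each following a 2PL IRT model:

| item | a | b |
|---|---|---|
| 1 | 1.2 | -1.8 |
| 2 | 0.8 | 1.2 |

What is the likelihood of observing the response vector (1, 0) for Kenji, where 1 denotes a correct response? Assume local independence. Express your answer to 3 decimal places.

P(θ) = 1 / (1 + exp(−a(θ − b)))
P_1 = 1/(1+e^{1.0200}) = 0.2650
P_2 = 1/(1+e^{3.0800}) = 0.0439
L = P_1 × (1−P_2) = 0.2650 × 0.9561 = 0.25338

0.253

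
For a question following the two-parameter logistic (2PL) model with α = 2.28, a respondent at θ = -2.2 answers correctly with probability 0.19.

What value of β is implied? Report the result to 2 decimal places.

-1.56

P(θ) = 1 / (1 + exp(−α(θ − β)))
logit(0.19) = ln(0.19/0.81) = -1.4500
β = θ − logit/(α) = -2.2 − (-1.4500)/2.2800 = -1.5640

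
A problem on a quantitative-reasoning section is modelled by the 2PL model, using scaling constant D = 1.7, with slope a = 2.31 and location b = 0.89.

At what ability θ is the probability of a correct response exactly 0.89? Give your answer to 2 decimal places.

1.42

P(θ) = 1 / (1 + exp(−D·a(θ − b)))
logit = ln(0.8900/0.1100) = 2.0907
θ = b + logit/(1.7·a) = 0.89 + 2.0907/3.9270 = 1.4224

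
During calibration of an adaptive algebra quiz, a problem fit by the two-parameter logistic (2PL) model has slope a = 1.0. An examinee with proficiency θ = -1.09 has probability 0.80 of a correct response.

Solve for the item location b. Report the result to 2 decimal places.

P(θ) = 1 / (1 + exp(−a(θ − b)))
logit(0.80) = ln(0.80/0.20) = 1.3863
b = θ − logit/(a) = -1.09 − 1.3863/1.0000 = -2.4763

-2.48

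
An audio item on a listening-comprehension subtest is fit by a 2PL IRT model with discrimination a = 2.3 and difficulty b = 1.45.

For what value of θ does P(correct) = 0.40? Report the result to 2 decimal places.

1.27

P(θ) = 1 / (1 + exp(−a(θ − b)))
logit = ln(0.4000/0.6000) = -0.4055
θ = b + logit/(a) = 1.45 + (-0.4055)/2.3000 = 1.2737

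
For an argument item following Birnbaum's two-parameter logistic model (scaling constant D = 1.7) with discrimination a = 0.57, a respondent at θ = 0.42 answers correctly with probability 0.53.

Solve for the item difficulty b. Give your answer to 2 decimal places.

P(θ) = 1 / (1 + exp(−D·a(θ − b)))
logit(0.53) = ln(0.53/0.47) = 0.1201
b = θ − logit/(1.7·a) = 0.42 − 0.1201/0.9690 = 0.2960

0.30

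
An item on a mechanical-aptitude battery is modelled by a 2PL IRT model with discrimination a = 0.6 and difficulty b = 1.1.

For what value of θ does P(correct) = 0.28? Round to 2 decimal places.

-0.47

P(θ) = 1 / (1 + exp(−a(θ − b)))
logit = ln(0.2800/0.7200) = -0.9445
θ = b + logit/(a) = 1.1 + (-0.9445)/0.6000 = -0.4741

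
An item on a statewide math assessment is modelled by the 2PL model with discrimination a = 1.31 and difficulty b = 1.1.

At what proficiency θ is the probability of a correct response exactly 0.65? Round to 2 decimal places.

P(θ) = 1 / (1 + exp(−a(θ − b)))
logit = ln(0.6500/0.3500) = 0.6190
θ = b + logit/(a) = 1.1 + 0.6190/1.3100 = 1.5725

1.57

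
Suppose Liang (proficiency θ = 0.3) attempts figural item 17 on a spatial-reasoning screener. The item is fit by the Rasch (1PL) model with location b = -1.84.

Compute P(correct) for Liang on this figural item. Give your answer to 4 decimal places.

P(θ) = 1 / (1 + exp(−(θ − b)))
Exponent: (0.3 − (-1.84)) = 2.1400
1/(1 + e^{-2.1400}) = 0.8947
P = 0.8947

0.8947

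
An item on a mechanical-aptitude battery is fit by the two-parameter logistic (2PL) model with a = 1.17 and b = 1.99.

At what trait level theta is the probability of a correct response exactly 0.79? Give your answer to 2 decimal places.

3.12

P(theta) = 1 / (1 + exp(−a(theta − b)))
logit = ln(0.7900/0.2100) = 1.3249
theta = b + logit/(a) = 1.99 + 1.3249/1.1700 = 3.1224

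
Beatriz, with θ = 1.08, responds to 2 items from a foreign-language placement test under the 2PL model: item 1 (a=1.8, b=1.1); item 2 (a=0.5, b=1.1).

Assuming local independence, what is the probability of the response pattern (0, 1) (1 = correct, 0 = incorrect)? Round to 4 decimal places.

0.2532

P(θ) = 1 / (1 + exp(−a(θ − b)))
P_1 = 1/(1+e^{0.0360}) = 0.4910
P_2 = 1/(1+e^{0.0100}) = 0.4975
L = (1−P_1) × P_2 = 0.5090 × 0.4975 = 0.25323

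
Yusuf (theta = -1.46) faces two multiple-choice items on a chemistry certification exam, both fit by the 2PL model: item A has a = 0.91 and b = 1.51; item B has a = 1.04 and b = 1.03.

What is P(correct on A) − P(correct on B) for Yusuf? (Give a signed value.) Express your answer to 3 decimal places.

P(theta) = 1 / (1 + exp(−a(theta − b)))
P_A = 0.0628
P_B = 0.0698
P_A − P_B = -0.0070

-0.007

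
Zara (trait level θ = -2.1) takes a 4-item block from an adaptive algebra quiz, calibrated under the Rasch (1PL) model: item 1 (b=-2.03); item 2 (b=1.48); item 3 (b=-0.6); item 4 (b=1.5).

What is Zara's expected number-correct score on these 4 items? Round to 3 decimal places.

0.719

P(θ) = 1 / (1 + exp(−(θ − b)))
P_1 = 1/(1+e^{0.0700}) = 0.4825
P_2 = 1/(1+e^{3.5800}) = 0.0271
P_3 = 1/(1+e^{1.5000}) = 0.1824
P_4 = 1/(1+e^{3.6000}) = 0.0266
E[score] = 0.4825 + 0.0271 + 0.1824 + 0.0266 = 0.7186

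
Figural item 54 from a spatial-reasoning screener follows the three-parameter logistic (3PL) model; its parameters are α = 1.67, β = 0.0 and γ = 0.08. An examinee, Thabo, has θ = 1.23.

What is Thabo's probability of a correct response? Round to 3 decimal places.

P(θ) = γ + (1 − γ) · 1 / (1 + exp(−α(θ − β)))
Exponent: 1.67 × (1.23 − 0.0) = 2.0541
1/(1 + e^{-2.0541}) = 0.8864
P = 0.08 + 0.92 × 0.8864 = 0.8955

0.895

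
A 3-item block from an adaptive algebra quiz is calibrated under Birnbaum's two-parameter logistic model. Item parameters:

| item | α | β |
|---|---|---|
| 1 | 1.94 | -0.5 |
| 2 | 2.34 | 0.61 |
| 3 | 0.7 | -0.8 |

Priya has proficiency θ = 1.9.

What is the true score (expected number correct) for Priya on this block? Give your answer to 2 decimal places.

P(θ) = 1 / (1 + exp(−α(θ − β)))
P_1 = 1/(1+e^{-4.6560}) = 0.9906
P_2 = 1/(1+e^{-3.0186}) = 0.9534
P_3 = 1/(1+e^{-1.8900}) = 0.8688
E[score] = 0.9906 + 0.9534 + 0.8688 = 2.8127

2.81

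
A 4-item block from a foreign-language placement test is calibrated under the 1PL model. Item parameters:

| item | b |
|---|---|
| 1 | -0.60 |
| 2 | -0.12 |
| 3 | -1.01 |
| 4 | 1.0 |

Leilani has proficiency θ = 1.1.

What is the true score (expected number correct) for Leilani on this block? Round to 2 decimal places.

3.03

P(θ) = 1 / (1 + exp(−(θ − b)))
P_1 = 1/(1+e^{-1.7000}) = 0.8455
P_2 = 1/(1+e^{-1.2200}) = 0.7721
P_3 = 1/(1+e^{-2.1100}) = 0.8919
P_4 = 1/(1+e^{-0.1000}) = 0.5250
E[score] = 0.8455 + 0.7721 + 0.8919 + 0.5250 = 3.0344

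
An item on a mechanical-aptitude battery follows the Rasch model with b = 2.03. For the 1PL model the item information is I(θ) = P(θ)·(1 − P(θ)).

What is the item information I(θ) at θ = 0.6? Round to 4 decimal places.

P = 1/(1+e^{1.4300}) = 0.1931
P(1−P) = 0.1931 × 0.8069 = 0.1558
I = P(1−P) = 0.15581

0.1558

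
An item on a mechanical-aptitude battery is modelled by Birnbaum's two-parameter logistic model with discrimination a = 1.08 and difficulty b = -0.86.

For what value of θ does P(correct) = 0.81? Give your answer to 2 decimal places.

0.48

P(θ) = 1 / (1 + exp(−a(θ − b)))
logit = ln(0.8100/0.1900) = 1.4500
θ = b + logit/(a) = -0.86 + 1.4500/1.0800 = 0.4826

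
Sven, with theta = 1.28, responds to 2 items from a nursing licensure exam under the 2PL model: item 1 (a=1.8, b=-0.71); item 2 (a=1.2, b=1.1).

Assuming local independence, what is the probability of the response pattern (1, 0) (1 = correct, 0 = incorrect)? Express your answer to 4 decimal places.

P(theta) = 1 / (1 + exp(−a(theta − b)))
P_1 = 1/(1+e^{-3.5820}) = 0.9729
P_2 = 1/(1+e^{-0.2160}) = 0.5538
L = P_1 × (1−P_2) = 0.9729 × 0.4462 = 0.43413

0.4341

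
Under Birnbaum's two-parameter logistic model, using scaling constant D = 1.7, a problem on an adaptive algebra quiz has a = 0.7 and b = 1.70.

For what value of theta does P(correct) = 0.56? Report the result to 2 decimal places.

P(theta) = 1 / (1 + exp(−D·a(theta − b)))
logit = ln(0.5600/0.4400) = 0.2412
theta = b + logit/(1.7·a) = 1.70 + 0.2412/1.1900 = 1.9027

1.90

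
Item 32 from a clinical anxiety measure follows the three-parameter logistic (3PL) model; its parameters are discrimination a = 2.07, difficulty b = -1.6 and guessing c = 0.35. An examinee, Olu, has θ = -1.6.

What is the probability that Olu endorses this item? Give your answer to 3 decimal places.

0.675

P(θ) = c + (1 − c) · 1 / (1 + exp(−a(θ − b)))
Exponent: 2.07 × (-1.6 − (-1.6)) = 0.0000
1/(1 + e^{0.0000}) = 0.5000
P = 0.35 + 0.65 × 0.5000 = 0.6750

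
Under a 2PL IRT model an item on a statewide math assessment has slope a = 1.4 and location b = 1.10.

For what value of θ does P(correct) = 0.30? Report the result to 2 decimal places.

P(θ) = 1 / (1 + exp(−a(θ − b)))
logit = ln(0.3000/0.7000) = -0.8473
θ = b + logit/(a) = 1.10 + (-0.8473)/1.4000 = 0.4948

0.49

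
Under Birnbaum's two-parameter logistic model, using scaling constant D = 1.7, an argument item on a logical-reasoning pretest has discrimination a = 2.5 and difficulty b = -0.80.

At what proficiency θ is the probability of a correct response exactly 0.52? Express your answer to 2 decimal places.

-0.78

P(θ) = 1 / (1 + exp(−D·a(θ − b)))
logit = ln(0.5200/0.4800) = 0.0800
θ = b + logit/(1.7·a) = -0.80 + 0.0800/4.2500 = -0.7812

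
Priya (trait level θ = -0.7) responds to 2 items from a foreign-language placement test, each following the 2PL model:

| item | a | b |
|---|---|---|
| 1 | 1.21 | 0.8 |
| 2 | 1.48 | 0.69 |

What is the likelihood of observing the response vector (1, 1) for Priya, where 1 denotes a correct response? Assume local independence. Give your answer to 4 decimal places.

P(θ) = 1 / (1 + exp(−a(θ − b)))
P_1 = 1/(1+e^{1.8150}) = 0.1400
P_2 = 1/(1+e^{2.0572}) = 0.1133
L = P_1 × P_2 = 0.1400 × 0.1133 = 0.01587

0.0159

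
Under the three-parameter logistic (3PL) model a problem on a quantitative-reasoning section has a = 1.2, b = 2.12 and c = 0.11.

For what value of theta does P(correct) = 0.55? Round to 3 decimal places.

P(theta) = c + (1 − c) · 1 / (1 + exp(−a(theta − b)))
Remove guessing floor: (0.55 − 0.11)/(1 − 0.11) = 0.4944
logit = ln(0.4944/0.5056) = -0.0225
theta = b + logit/(a) = 2.12 + (-0.0225)/1.2000 = 2.1013

2.101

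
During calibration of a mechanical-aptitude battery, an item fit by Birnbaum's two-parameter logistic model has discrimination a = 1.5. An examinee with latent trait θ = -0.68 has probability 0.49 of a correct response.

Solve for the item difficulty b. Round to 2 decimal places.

-0.65

P(θ) = 1 / (1 + exp(−a(θ − b)))
logit(0.49) = ln(0.49/0.51) = -0.0400
b = θ − logit/(a) = -0.68 − (-0.0400)/1.5000 = -0.6533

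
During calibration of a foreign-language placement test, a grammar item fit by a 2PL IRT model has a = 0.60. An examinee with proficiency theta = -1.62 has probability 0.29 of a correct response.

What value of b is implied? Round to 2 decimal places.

P(theta) = 1 / (1 + exp(−a(theta − b)))
logit(0.29) = ln(0.29/0.71) = -0.8954
b = theta − logit/(a) = -1.62 − (-0.8954)/0.6000 = -0.1277

-0.13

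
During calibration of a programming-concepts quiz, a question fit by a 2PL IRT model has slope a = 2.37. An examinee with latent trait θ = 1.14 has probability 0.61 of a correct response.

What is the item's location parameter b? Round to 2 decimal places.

P(θ) = 1 / (1 + exp(−a(θ − b)))
logit(0.61) = ln(0.61/0.39) = 0.4473
b = θ − logit/(a) = 1.14 − 0.4473/2.3700 = 0.9513

0.95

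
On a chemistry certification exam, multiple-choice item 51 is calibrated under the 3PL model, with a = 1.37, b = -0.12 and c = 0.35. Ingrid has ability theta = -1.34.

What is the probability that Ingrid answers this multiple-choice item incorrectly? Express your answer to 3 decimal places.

P(theta) = c + (1 − c) · 1 / (1 + exp(−a(theta − b)))
Exponent: 1.37 × (-1.34 − (-0.12)) = -1.6714
1/(1 + e^{1.6714}) = 0.1582
P = 0.35 + 0.65 × 0.1582 = 0.4529
P(incorrect) = 1 − 0.4529 = 0.5471

0.547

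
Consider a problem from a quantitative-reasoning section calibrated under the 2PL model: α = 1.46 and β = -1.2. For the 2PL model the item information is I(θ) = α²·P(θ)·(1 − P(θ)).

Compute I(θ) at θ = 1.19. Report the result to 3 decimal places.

P = 1/(1+e^{-3.4894}) = 0.9704
P(1−P) = 0.9704 × 0.0296 = 0.0287
I = α² × P(1−P) = 1.46² × 0.0287 = 0.06126

0.061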